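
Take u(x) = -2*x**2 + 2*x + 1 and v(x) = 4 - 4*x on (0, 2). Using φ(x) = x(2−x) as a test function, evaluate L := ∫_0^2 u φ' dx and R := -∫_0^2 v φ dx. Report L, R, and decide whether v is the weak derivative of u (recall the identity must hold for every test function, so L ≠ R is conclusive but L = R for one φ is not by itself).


LHS = 8/3, RHS = 0. No, v is not the weak derivative of u.

u(x) = -2*x**2 + 2*x + 1, classical derivative u'(x) = 2 - 4*x.
φ(x) = x(2−x), so φ'(x) = 2 - 2*x.
Note φ(0) = φ(2) = 0, so the boundary term u·φ vanishes.
LHS = ∫_0^2 u(x) φ'(x) dx = ∫_0^2 (4*x^3 - 8*x^2 + 2*x + 2) dx. Term by term:
  ∫_0^2 4*x^3 dx = 16;  ∫_0^2 -8*x^2 dx = -64/3;  ∫_0^2 2*x dx = 4;
  ∫_0^2 2 dx = 4.
Sum: 16 − 64/3 + 4 + 4 = 8/3.
So LHS = 8/3.
∫_0^2 v(x) φ(x) dx = ∫_0^2 (4*x^3 - 12*x^2 + 8*x) dx. Term by term:
  ∫_0^2 4*x^3 dx = 16;  ∫_0^2 -12*x^2 dx = -32;  ∫_0^2 8*x dx = 16.
Sum: 16 − 32 + 16 = 0.
So RHS = -∫_0^2 v(x) φ(x) dx = 0.
LHS − RHS = 8/3 ≠ 0, so the identity fails.
(For a valid weak derivative the identity must hold for EVERY test function, in particular this one. The failure shows v is NOT the weak derivative of u.)
Correct weak derivative would be u'(x) = 2 - 4*x.


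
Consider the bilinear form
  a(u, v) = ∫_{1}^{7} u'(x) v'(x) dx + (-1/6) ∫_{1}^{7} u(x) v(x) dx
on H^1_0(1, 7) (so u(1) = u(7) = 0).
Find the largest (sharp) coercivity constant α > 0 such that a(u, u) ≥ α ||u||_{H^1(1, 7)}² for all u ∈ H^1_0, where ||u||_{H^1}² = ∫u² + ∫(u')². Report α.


α = (-6 + π^2)/(π^2 + 36)

Coercivity of a(·,·) on H^1_0(1, 7) means a(u, u) ≥ α ||u||_{H^1}² for every u ∈ H^1_0.
The interval has length L = 6, and Poincaré/coercivity depend only on L. Here a(u, u) = ∫(u')² + (-1/6)·∫u².
Here c = -1/6 < 0 with |c| < (π/L)² = π^2/36, so coercivity still holds. The condition a(u,u) ≥ α||u||_{H^1}² reads (1−α)∫(u')² ≥ (α−c)∫u². Any admissible α is ≤ 1 (rapidly oscillating u have ∫u²/∫(u')² → 0), and α = 1 would force 0 ≥ (1−c)∫u², impossible since c < 1; so 1−α > 0. By the sharp Poincaré inequality on H^1_0 of an interval of length L, ∫(u')² ≥ (π/L)²∫u² with equality for the first sine mode sin(π(x−x₀)/L) (x₀ the left endpoint), so the inequality holds for all u iff (1−α)(π/L)² ≥ α − c, i.e. α ≤ ((π/L)² + c)/((π/L)² + 1) = (1 + c(L/π)²)/(1 + (L/π)²). (Direct route, valid since c ≤ 0: Poincaré gives c∫u² ≥ c(L/π)²∫(u')², so a(u,u) ≥ (1 + c(L/π)²)∫(u')², while ||u||_{H^1}² ≤ (1 + (L/π)²)∫(u')²; dividing yields the same α.) With (π/L)² = π^2/36 and c = -1/6, the largest admissible constant is α = ((π/L)² + c)/((π/L)² + 1).
Simplifying, α = (-6 + π^2)/(π^2 + 36).


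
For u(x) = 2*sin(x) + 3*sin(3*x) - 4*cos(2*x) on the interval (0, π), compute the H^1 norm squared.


||u||_{H^1(0,π)}^2 = -272/3 + 89*π

u'(x) = 8*sin(2*x) + 2*cos(x) + 9*cos(3*x).
Expand u² and (u')² and integrate term by term on (0, π), using: for integers n ≥ 1, ∫_0^π sin²(nx) dx = ∫_0^π cos²(nx) dx = π/2; for n ≠ n', ∫_0^π sin(nx)sin(n'x) dx = ∫_0^π cos(nx)cos(n'x) dx = 0; and by product-to-sum, ∫_0^π sin(nx)cos(n'x) dx = ½∫_0^π [sin((n+n')x) + sin((n−n')x)] dx, which is 0 when n+n' is even and 2n/(n²−n'²) when n+n' is odd (it need not vanish on (0, π)).
  u² squared terms: (-4)²·∫cos(2x)² dx = 16·π/2 = 8*π;  (2)²·∫sin(x)² dx = 4·π/2 = 2*π;  (3)²·∫sin(3x)² dx = 9·π/2 = 9*π/2.
  u² cross terms: 2·(-4)·(2)·∫cos(2x)·sin(x) dx = -16·(-2/3) = 32/3;  2·(-4)·(3)·∫cos(2x)·sin(3x) dx = -24·(6/5) = -144/5;  2·(2)·(3)·∫sin(x)·sin(3x) dx = 12·(0) = 0.
  So ∫_0^π u² dx = 8*π + 2*π + 9*π/2 + 32/3 − 144/5 + 0 = -272/15 + 29*π/2.
  (u')² squared terms: (2)²·∫cos(x)² dx = 4·π/2 = 2*π;  (8)²·∫sin(2x)² dx = 64·π/2 = 32*π;  (9)²·∫cos(3x)² dx = 81·π/2 = 81*π/2.
  (u')² cross terms: 2·(2)·(8)·∫cos(x)·sin(2x) dx = 32·(4/3) = 128/3;  2·(2)·(9)·∫cos(x)·cos(3x) dx = 36·(0) = 0;  2·(8)·(9)·∫sin(2x)·cos(3x) dx = 144·(-4/5) = -576/5.
  So ∫_0^π (u')² dx = 2*π + 32*π + 81*π/2 + 128/3 + 0 − 576/5 = -1088/15 + 149*π/2.
||u||_{H^1}^2 = (-272/15 + 29*π/2) + (-1088/15 + 149*π/2) = -272/3 + 89*π.


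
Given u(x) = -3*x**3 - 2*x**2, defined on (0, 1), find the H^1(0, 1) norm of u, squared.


||u||_{H^1}^2 = 916/21

The H^1 norm (squared) on an interval (0, L) is
  ||u||_{H^1}^2 = ∫_0^L u(x)^2 dx + ∫_0^L u'(x)^2 dx.
Compute u'(x) = -9*x**2 - 4*x.
Then u(x)^2 = 9*x**6 + 12*x**5 + 4*x**4 and u'(x)^2 = 81*x**4 + 72*x**3 + 16*x**2.
Integrate each monomial from 0 to 1 using ∫_0^1 c·x^n dx = c·1^(n+1)/(n+1):
  ∫_0^1 u(x)^2 dx = ∫_0^1 (9*x^6 + 12*x^5 + 4*x^4) dx. Term by term:
    ∫_0^1 9*x^6 dx = 9/7;  ∫_0^1 12*x^5 dx = 2;  ∫_0^1 4*x^4 dx = 4/5.
  Sum: 9/7 + 2 + 4/5 = 143/35.
  ∫_0^1 u'(x)^2 dx = ∫_0^1 (81*x^4 + 72*x^3 + 16*x^2) dx. Term by term:
    ∫_0^1 81*x^4 dx = 81/5;  ∫_0^1 72*x^3 dx = 18;  ∫_0^1 16*x^2 dx = 16/3.
  Sum: 81/5 + 18 + 16/3 = 593/15.
Adding: ||u||_{H^1}^2 = 143/35 + 593/15 = 916/21.


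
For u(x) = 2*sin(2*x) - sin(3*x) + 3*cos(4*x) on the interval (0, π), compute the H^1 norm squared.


||u||_{H^1(0,π)}^2 = 612/7 + 183*π/2

u'(x) = -12*sin(4*x) + 4*cos(2*x) - 3*cos(3*x).
Expand u² and (u')² and integrate term by term on (0, π), using: for integers n ≥ 1, ∫_0^π sin²(nx) dx = ∫_0^π cos²(nx) dx = π/2; for n ≠ n', ∫_0^π sin(nx)sin(n'x) dx = ∫_0^π cos(nx)cos(n'x) dx = 0; and by product-to-sum, ∫_0^π sin(nx)cos(n'x) dx = ½∫_0^π [sin((n+n')x) + sin((n−n')x)] dx, which is 0 when n+n' is even and 2n/(n²−n'²) when n+n' is odd (it need not vanish on (0, π)).
  u² squared terms: (-1)²·∫sin(3x)² dx = 1·π/2 = π/2;  (2)²·∫sin(2x)² dx = 4·π/2 = 2*π;  (3)²·∫cos(4x)² dx = 9·π/2 = 9*π/2.
  u² cross terms: 2·(-1)·(2)·∫sin(3x)·sin(2x) dx = -4·(0) = 0;  2·(-1)·(3)·∫sin(3x)·cos(4x) dx = -6·(-6/7) = 36/7;  2·(2)·(3)·∫sin(2x)·cos(4x) dx = 12·(0) = 0.
  So ∫_0^π u² dx = π/2 + 2*π + 9*π/2 + 0 + 36/7 + 0 = 36/7 + 7*π.
  (u')² squared terms: (-12)²·∫sin(4x)² dx = 144·π/2 = 72*π;  (-3)²·∫cos(3x)² dx = 9·π/2 = 9*π/2;  (4)²·∫cos(2x)² dx = 16·π/2 = 8*π.
  (u')² cross terms: 2·(-12)·(-3)·∫sin(4x)·cos(3x) dx = 72·(8/7) = 576/7;  2·(-12)·(4)·∫sin(4x)·cos(2x) dx = -96·(0) = 0;  2·(-3)·(4)·∫cos(3x)·cos(2x) dx = -24·(0) = 0.
  So ∫_0^π (u')² dx = 72*π + 9*π/2 + 8*π + 576/7 + 0 + 0 = 576/7 + 169*π/2.
||u||_{H^1}^2 = (36/7 + 7*π) + (576/7 + 169*π/2) = 612/7 + 183*π/2.


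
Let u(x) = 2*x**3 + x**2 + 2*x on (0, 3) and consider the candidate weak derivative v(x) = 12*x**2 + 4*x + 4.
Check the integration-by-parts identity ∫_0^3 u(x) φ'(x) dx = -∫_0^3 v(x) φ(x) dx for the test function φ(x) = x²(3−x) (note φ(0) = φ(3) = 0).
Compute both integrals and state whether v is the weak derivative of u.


LHS = -918/5, RHS = -1836/5. No, v is not the weak derivative of u.

u(x) = 2*x**3 + x**2 + 2*x, classical derivative u'(x) = 6*x**2 + 2*x + 2.
φ(x) = x²(3−x), so φ'(x) = 3*x*(2 - x).
Note φ(0) = φ(3) = 0, so the boundary term u·φ vanishes.
LHS = ∫_0^3 u(x) φ'(x) dx = ∫_0^3 (-6*x^5 + 9*x^4 + 12*x^2) dx. Term by term:
  ∫_0^3 -6*x^5 dx = -729;  ∫_0^3 9*x^4 dx = 2187/5;  ∫_0^3 12*x^2 dx = 108.
Sum: -729 + 2187/5 + 108 = -918/5.
So LHS = -918/5.
∫_0^3 v(x) φ(x) dx = ∫_0^3 (-12*x^5 + 32*x^4 + 8*x^3 + 12*x^2) dx. Term by term:
  ∫_0^3 -12*x^5 dx = -1458;  ∫_0^3 32*x^4 dx = 7776/5;  ∫_0^3 8*x^3 dx = 162;
  ∫_0^3 12*x^2 dx = 108.
Sum: -1458 + 7776/5 + 162 + 108 = 1836/5.
So RHS = -∫_0^3 v(x) φ(x) dx = -1836/5.
LHS − RHS = 918/5 ≠ 0, so the identity fails.
(For a valid weak derivative the identity must hold for EVERY test function, in particular this one. The failure shows v is NOT the weak derivative of u.)
Correct weak derivative would be u'(x) = 6*x**2 + 2*x + 2.


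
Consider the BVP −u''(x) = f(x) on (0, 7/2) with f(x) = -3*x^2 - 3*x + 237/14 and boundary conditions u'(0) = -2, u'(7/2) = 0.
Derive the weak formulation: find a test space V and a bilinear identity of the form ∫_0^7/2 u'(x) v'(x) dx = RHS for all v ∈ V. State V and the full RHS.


V = H^1(0, 7/2) (v unrestricted at boundary; u is determined up to an additive constant); weak form: ∫_0^7/2 u'v' dx = ∫_0^7/2 (-3*x^2 - 3*x + 237/14) v dx + 2·v(0) for all v ∈ V.

Multiply both sides by a test function v and integrate from 0 to 7/2:
  ∫_0^7/2 −u''(x) v(x) dx = ∫_0^7/2 f(x) v(x) dx.
Integrate the LHS by parts once:
  ∫_0^7/2 −u'' v dx = −[u'(x) v(x)]_0^7/2 + ∫_0^7/2 u'(x) v'(x) dx.
Thus ∫_0^7/2 u'(x) v'(x) dx = ∫_0^7/2 f(x) v(x) dx + [u'(x) v(x)]_0^7/2.
Choose V so that boundary terms are either known or forced to vanish.
u has inhomogeneous Neumann u'(0) = -2, u'(7/2) = 0. [u' v]_0^7/2 = (0)·v(7/2) − (-2)·v(0) = 2·v(0). Take V = H^1(0, 7/2); boundary term becomes part of RHS.
Weak formulation: find u (satisfying any essential BC) such that ∫_0^7/2 u'(x) v'(x) dx = ∫_0^7/2 f v dx + 2·v(0) for all v ∈ V (Neumann data are natural BCs: they enter the RHS as boundary terms).
Substituting f(x) = -3*x^2 - 3*x + 237/14, the right-hand side is ∫_0^7/2 (-3*x^2 - 3*x + 237/14) v dx + 2·v(0).
Compatibility check (pure Neumann): taking v ≡ 1 ∈ V gives 0 = ∫_0^7/2 f dx + (0) − (-2), i.e. ∫_0^7/2 f dx must equal u'(0) − u'(7/2) = -2. Indeed ∫_0^7/2 (-3*x^2 - 3*x + 237/14) dx = -2, so the data are compatible. The solution is then unique only up to an additive constant (fix it e.g. by requiring ∫_0^7/2 u dx = 0).


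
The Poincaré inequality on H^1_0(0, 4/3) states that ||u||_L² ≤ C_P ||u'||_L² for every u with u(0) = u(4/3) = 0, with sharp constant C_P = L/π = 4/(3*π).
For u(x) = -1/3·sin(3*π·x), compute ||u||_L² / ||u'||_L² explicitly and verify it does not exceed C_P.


||u||_L² / ||u'||_L² = 1/(3*π) < C_P = 4/(3*π).

u(x) = -1/3·sin(3*π·x), so u'(x) = -π*cos(3*π*x).
Writing u(x) = A·sin(kπx/L) with A = -1/3 and k = 4, use ∫_0^L sin²(kπx/L) dx = L/2 and ∫_0^L cos²(kπx/L) dx = L/2.
u² = 1/9·sin²(3*π·x) and (u')² = π^2·cos²(3*π·x), and each of sin², cos² integrates to L/2 = 2/3 over (0, 4/3).
∫_0^4/3 u² dx = 2/27, so ||u||_L² = sqrt(6)/9.
∫_0^4/3 (u')² dx = 2*π^2/3, so ||u'||_L² = sqrt(6)*π/3.
Ratio ||u||_L² / ||u'||_L² = 1/(3*π).
Sharp Poincaré constant on H^1_0(0, 4/3) is C_P = L/π = 4/(3*π), achieved by sin(3*π/4·x).
This is the k = 4 harmonic; the ratio L/(kπ) is strictly less than C_P = L/π, consistent with the sharp inequality ||u||_L² ≤ C_P ||u'||_L².


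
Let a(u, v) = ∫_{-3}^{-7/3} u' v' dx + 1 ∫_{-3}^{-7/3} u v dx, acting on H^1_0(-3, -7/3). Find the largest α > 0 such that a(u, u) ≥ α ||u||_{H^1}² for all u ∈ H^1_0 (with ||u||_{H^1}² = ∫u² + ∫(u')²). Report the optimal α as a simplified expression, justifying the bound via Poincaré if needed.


α = 1

Coercivity of a(·,·) on H^1_0(-3, -7/3) means a(u, u) ≥ α ||u||_{H^1}² for every u ∈ H^1_0.
The interval has length L = 2/3, and Poincaré/coercivity depend only on L. Here a(u, u) = ∫(u')² + (1)·∫u².
Here c = 1 ≥ 1, so a(u,u) = ∫(u')² + c∫u² ≥ ∫(u')² + ∫u² = ||u||_{H^1}², i.e. α = 1 works. No larger α is possible: a(u,u) ≥ α||u||_{H^1}² means (1−α)∫(u')² ≥ (α−c)∫u², and for the modes u_n = sin(nπ(x−x₀)/L) (x₀ the left endpoint) one has ∫u_n²/∫(u_n')² = (L/(nπ))² → 0, so a(u_n,u_n)/||u_n||_{H^1}² → 1. Hence the optimal constant is α = 1.
Therefore α = 1.


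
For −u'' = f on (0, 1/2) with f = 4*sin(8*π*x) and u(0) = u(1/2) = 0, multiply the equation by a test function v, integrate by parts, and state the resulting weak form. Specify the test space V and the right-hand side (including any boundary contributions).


V = H^1_0(0, 1/2) (so v(0) = v(1/2) = 0); weak form: ∫_0^1/2 u'v' dx = ∫_0^1/2 (4*sin(8*π*x)) v dx for all v ∈ V.

Multiply both sides by a test function v and integrate from 0 to 1/2:
  ∫_0^1/2 −u''(x) v(x) dx = ∫_0^1/2 f(x) v(x) dx.
Integrate the LHS by parts once:
  ∫_0^1/2 −u'' v dx = −[u'(x) v(x)]_0^1/2 + ∫_0^1/2 u'(x) v'(x) dx.
Thus ∫_0^1/2 u'(x) v'(x) dx = ∫_0^1/2 f(x) v(x) dx + [u'(x) v(x)]_0^1/2.
Choose V so that boundary terms are either known or forced to vanish.
u is Dirichlet: u(0) = u(1/2) = 0. Let V = H^1_0(0, 1/2); then v(0) = v(1/2) = 0, and [u' v]_0^1/2 = 0.
Weak formulation: find u (satisfying any essential BC) such that ∫_0^1/2 u'(x) v'(x) dx = ∫_0^1/2 f v dx for all v ∈ V.
Substituting f(x) = 4*sin(8*π*x), the right-hand side is ∫_0^1/2 (4*sin(8*π*x)) v dx.


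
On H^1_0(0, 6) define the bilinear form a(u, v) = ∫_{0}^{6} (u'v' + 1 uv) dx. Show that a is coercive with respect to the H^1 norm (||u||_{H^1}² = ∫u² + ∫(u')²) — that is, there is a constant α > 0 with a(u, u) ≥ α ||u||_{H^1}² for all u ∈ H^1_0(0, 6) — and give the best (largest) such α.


α = 1

Coercivity of a(·,·) on H^1_0(0, 6) means a(u, u) ≥ α ||u||_{H^1}² for every u ∈ H^1_0.
The interval has length L = 6, and Poincaré/coercivity depend only on L. Here a(u, u) = ∫(u')² + (1)·∫u².
Here c = 1 ≥ 1, so a(u,u) = ∫(u')² + c∫u² ≥ ∫(u')² + ∫u² = ||u||_{H^1}², i.e. α = 1 works. No larger α is possible: a(u,u) ≥ α||u||_{H^1}² means (1−α)∫(u')² ≥ (α−c)∫u², and for the modes u_n = sin(nπ(x−x₀)/L) (x₀ the left endpoint) one has ∫u_n²/∫(u_n')² = (L/(nπ))² → 0, so a(u_n,u_n)/||u_n||_{H^1}² → 1. Hence the optimal constant is α = 1.
Therefore α = 1.


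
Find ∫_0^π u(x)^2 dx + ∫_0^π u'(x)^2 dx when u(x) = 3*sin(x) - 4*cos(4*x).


||u||_{H^1(0,π)}^2 = 272/5 + 145*π

u'(x) = 16*sin(4*x) + 3*cos(x).
Expand u² and (u')² and integrate term by term on (0, π), using: for integers n ≥ 1, ∫_0^π sin²(nx) dx = ∫_0^π cos²(nx) dx = π/2; for n ≠ n', ∫_0^π sin(nx)sin(n'x) dx = ∫_0^π cos(nx)cos(n'x) dx = 0; and by product-to-sum, ∫_0^π sin(nx)cos(n'x) dx = ½∫_0^π [sin((n+n')x) + sin((n−n')x)] dx, which is 0 when n+n' is even and 2n/(n²−n'²) when n+n' is odd (it need not vanish on (0, π)).
  u² squared terms: (-4)²·∫cos(4x)² dx = 16·π/2 = 8*π;  (3)²·∫sin(x)² dx = 9·π/2 = 9*π/2.
  u² cross terms: 2·(-4)·(3)·∫cos(4x)·sin(x) dx = -24·(-2/15) = 16/5.
  So ∫_0^π u² dx = 8*π + 9*π/2 + 16/5 = 16/5 + 25*π/2.
  (u')² squared terms: (3)²·∫cos(x)² dx = 9·π/2 = 9*π/2;  (16)²·∫sin(4x)² dx = 256·π/2 = 128*π.
  (u')² cross terms: 2·(3)·(16)·∫cos(x)·sin(4x) dx = 96·(8/15) = 256/5.
  So ∫_0^π (u')² dx = 9*π/2 + 128*π + 256/5 = 256/5 + 265*π/2.
||u||_{H^1}^2 = (16/5 + 25*π/2) + (256/5 + 265*π/2) = 272/5 + 145*π.


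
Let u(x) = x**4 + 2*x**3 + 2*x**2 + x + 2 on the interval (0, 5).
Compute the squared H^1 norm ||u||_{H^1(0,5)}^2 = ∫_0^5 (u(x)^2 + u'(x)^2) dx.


||u||_{H^1}^2 = 112589425/126

The H^1 norm (squared) on an interval (0, L) is
  ||u||_{H^1}^2 = ∫_0^L u(x)^2 dx + ∫_0^L u'(x)^2 dx.
Compute u'(x) = 4*x**3 + 6*x**2 + 4*x + 1.
Then u(x)^2 = x**8 + 4*x**7 + 8*x**6 + 10*x**5 + 12*x**4 + 12*x**3 + 9*x**2 + 4*x + 4 and u'(x)^2 = 16*x**6 + 48*x**5 + 68*x**4 + 56*x**3 + 28*x**2 + 8*x + 1.
Integrate each monomial from 0 to 5 using ∫_0^5 c·x^n dx = c·5^(n+1)/(n+1):
  ∫_0^5 u(x)^2 dx = ∫_0^5 (x^8 + 4*x^7 + 8*x^6 + 10*x^5 + 12*x^4 + 12*x^3 + 9*x^2 + 4*x + 4) dx. Term by term:
    ∫_0^5 x^8 dx = 1953125/9;  ∫_0^5 4*x^7 dx = 390625/2;  ∫_0^5 8*x^6 dx = 625000/7;
    ∫_0^5 10*x^5 dx = 78125/3;  ∫_0^5 12*x^4 dx = 7500;  ∫_0^5 12*x^3 dx = 1875;
    ∫_0^5 9*x^2 dx = 375;  ∫_0^5 4*x dx = 50;  ∫_0^5 4 dx = 20.
  Sum: 1953125/9 + 390625/2 + 625000/7 + 78125/3 + 7500 + 1875 + 375 + 50 + 20 = 67721695/126.
  ∫_0^5 u'(x)^2 dx = ∫_0^5 (16*x^6 + 48*x^5 + 68*x^4 + 56*x^3 + 28*x^2 + 8*x + 1) dx. Term by term:
    ∫_0^5 16*x^6 dx = 1250000/7;  ∫_0^5 48*x^5 dx = 125000;  ∫_0^5 68*x^4 dx = 42500;
    ∫_0^5 56*x^3 dx = 8750;  ∫_0^5 28*x^2 dx = 3500/3;  ∫_0^5 8*x dx = 100;
    ∫_0^5 1 dx = 5.
  Sum: 1250000/7 + 125000 + 42500 + 8750 + 3500/3 + 100 + 5 = 7477955/21.
Adding: ||u||_{H^1}^2 = 67721695/126 + 7477955/21 = 112589425/126.


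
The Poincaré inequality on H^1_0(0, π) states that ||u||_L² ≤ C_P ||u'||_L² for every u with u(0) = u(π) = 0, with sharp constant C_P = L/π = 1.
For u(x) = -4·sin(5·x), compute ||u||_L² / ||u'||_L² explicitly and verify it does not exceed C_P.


||u||_L² / ||u'||_L² = 1/5 < C_P = 1.

u(x) = -4·sin(5·x), so u'(x) = -20*cos(5*x).
Writing u(x) = A·sin(kπx/L) with A = -4 and k = 5, use ∫_0^L sin²(kπx/L) dx = L/2 and ∫_0^L cos²(kπx/L) dx = L/2.
u² = 16·sin²(5·x) and (u')² = 400·cos²(5·x), and each of sin², cos² integrates to L/2 = π/2 over (0, π).
∫_0^π u² dx = 8*π, so ||u||_L² = 2*sqrt(2)*sqrt(π).
∫_0^π (u')² dx = 200*π, so ||u'||_L² = 10*sqrt(2)*sqrt(π).
Ratio ||u||_L² / ||u'||_L² = 1/5.
Sharp Poincaré constant on H^1_0(0, π) is C_P = L/π = 1, achieved by sin(x).
This is the k = 5 harmonic; the ratio L/(kπ) is strictly less than C_P = L/π, consistent with the sharp inequality ||u||_L² ≤ C_P ||u'||_L².


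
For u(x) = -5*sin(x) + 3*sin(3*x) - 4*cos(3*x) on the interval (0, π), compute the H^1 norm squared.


||u||_{H^1(0,π)}^2 = 150*π

u'(x) = 12*sin(3*x) - 5*cos(x) + 9*cos(3*x).
Expand u² and (u')² and integrate term by term on (0, π), using: for integers n ≥ 1, ∫_0^π sin²(nx) dx = ∫_0^π cos²(nx) dx = π/2; for n ≠ n', ∫_0^π sin(nx)sin(n'x) dx = ∫_0^π cos(nx)cos(n'x) dx = 0; and by product-to-sum, ∫_0^π sin(nx)cos(n'x) dx = ½∫_0^π [sin((n+n')x) + sin((n−n')x)] dx, which is 0 when n+n' is even and 2n/(n²−n'²) when n+n' is odd (it need not vanish on (0, π)).
  u² squared terms: (-5)²·∫sin(x)² dx = 25·π/2 = 25*π/2;  (-4)²·∫cos(3x)² dx = 16·π/2 = 8*π;  (3)²·∫sin(3x)² dx = 9·π/2 = 9*π/2.
  u² cross terms: 2·(-5)·(-4)·∫sin(x)·cos(3x) dx = 40·(0) = 0;  2·(-5)·(3)·∫sin(x)·sin(3x) dx = -30·(0) = 0;  2·(-4)·(3)·∫cos(3x)·sin(3x) dx = -24·(0) = 0.
  So ∫_0^π u² dx = 25*π/2 + 8*π + 9*π/2 + 0 + 0 + 0 = 25*π.
  (u')² squared terms: (-5)²·∫cos(x)² dx = 25·π/2 = 25*π/2;  (9)²·∫cos(3x)² dx = 81·π/2 = 81*π/2;  (12)²·∫sin(3x)² dx = 144·π/2 = 72*π.
  (u')² cross terms: 2·(-5)·(9)·∫cos(x)·cos(3x) dx = -90·(0) = 0;  2·(-5)·(12)·∫cos(x)·sin(3x) dx = -120·(0) = 0;  2·(9)·(12)·∫cos(3x)·sin(3x) dx = 216·(0) = 0.
  So ∫_0^π (u')² dx = 25*π/2 + 81*π/2 + 72*π + 0 + 0 + 0 = 125*π.
||u||_{H^1}^2 = (25*π) + (125*π) = 150*π.


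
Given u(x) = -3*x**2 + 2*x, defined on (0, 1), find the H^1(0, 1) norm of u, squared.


||u||_{H^1}^2 = 62/15

The H^1 norm (squared) on an interval (0, L) is
  ||u||_{H^1}^2 = ∫_0^L u(x)^2 dx + ∫_0^L u'(x)^2 dx.
Compute u'(x) = 2 - 6*x.
Then u(x)^2 = 9*x**4 - 12*x**3 + 4*x**2 and u'(x)^2 = 36*x**2 - 24*x + 4.
Integrate each monomial from 0 to 1 using ∫_0^1 c·x^n dx = c·1^(n+1)/(n+1):
  ∫_0^1 u(x)^2 dx = ∫_0^1 (9*x^4 - 12*x^3 + 4*x^2) dx. Term by term:
    ∫_0^1 9*x^4 dx = 9/5;  ∫_0^1 -12*x^3 dx = -3;  ∫_0^1 4*x^2 dx = 4/3.
  Sum: 9/5 − 3 + 4/3 = 2/15.
  ∫_0^1 u'(x)^2 dx = ∫_0^1 (36*x^2 - 24*x + 4) dx. Term by term:
    ∫_0^1 36*x^2 dx = 12;  ∫_0^1 -24*x dx = -12;  ∫_0^1 4 dx = 4.
  Sum: 12 − 12 + 4 = 4.
Adding: ||u||_{H^1}^2 = 2/15 + 4 = 62/15.


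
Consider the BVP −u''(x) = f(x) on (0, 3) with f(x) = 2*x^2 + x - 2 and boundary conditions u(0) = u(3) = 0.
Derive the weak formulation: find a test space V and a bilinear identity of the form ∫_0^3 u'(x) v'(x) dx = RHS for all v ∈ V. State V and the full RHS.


V = H^1_0(0, 3) (so v(0) = v(3) = 0); weak form: ∫_0^3 u'v' dx = ∫_0^3 (2*x^2 + x - 2) v dx for all v ∈ V.

Multiply both sides by a test function v and integrate from 0 to 3:
  ∫_0^3 −u''(x) v(x) dx = ∫_0^3 f(x) v(x) dx.
Integrate the LHS by parts once:
  ∫_0^3 −u'' v dx = −[u'(x) v(x)]_0^3 + ∫_0^3 u'(x) v'(x) dx.
Thus ∫_0^3 u'(x) v'(x) dx = ∫_0^3 f(x) v(x) dx + [u'(x) v(x)]_0^3.
Choose V so that boundary terms are either known or forced to vanish.
u is Dirichlet: u(0) = u(3) = 0. Let V = H^1_0(0, 3); then v(0) = v(3) = 0, and [u' v]_0^3 = 0.
Weak formulation: find u (satisfying any essential BC) such that ∫_0^3 u'(x) v'(x) dx = ∫_0^3 f v dx for all v ∈ V.
Substituting f(x) = 2*x^2 + x - 2, the right-hand side is ∫_0^3 (2*x^2 + x - 2) v dx.


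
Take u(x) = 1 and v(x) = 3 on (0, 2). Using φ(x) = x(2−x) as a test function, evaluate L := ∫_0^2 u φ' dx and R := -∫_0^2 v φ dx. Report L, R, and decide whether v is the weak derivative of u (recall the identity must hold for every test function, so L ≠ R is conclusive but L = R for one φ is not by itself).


LHS = 0, RHS = -4. No, v is not the weak derivative of u.

u(x) = 1, classical derivative u'(x) = 0.
φ(x) = x(2−x), so φ'(x) = 2 - 2*x.
Note φ(0) = φ(2) = 0, so the boundary term u·φ vanishes.
LHS = ∫_0^2 u(x) φ'(x) dx = ∫_0^2 (2 - 2*x) dx. Term by term:
  ∫_0^2 -2*x dx = -4;  ∫_0^2 2 dx = 4.
Sum: -4 + 4 = 0.
So LHS = 0.
∫_0^2 v(x) φ(x) dx = ∫_0^2 (-3*x^2 + 6*x) dx. Term by term:
  ∫_0^2 -3*x^2 dx = -8;  ∫_0^2 6*x dx = 12.
Sum: -8 + 12 = 4.
So RHS = -∫_0^2 v(x) φ(x) dx = -4.
LHS − RHS = 4 ≠ 0, so the identity fails.
(For a valid weak derivative the identity must hold for EVERY test function, in particular this one. The failure shows v is NOT the weak derivative of u.)
Correct weak derivative would be u'(x) = 0.


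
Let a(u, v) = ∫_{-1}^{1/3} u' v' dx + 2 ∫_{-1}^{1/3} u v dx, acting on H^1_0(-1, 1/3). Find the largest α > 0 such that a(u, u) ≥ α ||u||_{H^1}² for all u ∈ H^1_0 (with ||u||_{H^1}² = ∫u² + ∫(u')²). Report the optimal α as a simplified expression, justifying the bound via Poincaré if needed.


α = 1

Coercivity of a(·,·) on H^1_0(-1, 1/3) means a(u, u) ≥ α ||u||_{H^1}² for every u ∈ H^1_0.
The interval has length L = 4/3, and Poincaré/coercivity depend only on L. Here a(u, u) = ∫(u')² + (2)·∫u².
Here c = 2 ≥ 1, so a(u,u) = ∫(u')² + c∫u² ≥ ∫(u')² + ∫u² = ||u||_{H^1}², i.e. α = 1 works. No larger α is possible: a(u,u) ≥ α||u||_{H^1}² means (1−α)∫(u')² ≥ (α−c)∫u², and for the modes u_n = sin(nπ(x−x₀)/L) (x₀ the left endpoint) one has ∫u_n²/∫(u_n')² = (L/(nπ))² → 0, so a(u_n,u_n)/||u_n||_{H^1}² → 1. Hence the optimal constant is α = 1.
Therefore α = 1.


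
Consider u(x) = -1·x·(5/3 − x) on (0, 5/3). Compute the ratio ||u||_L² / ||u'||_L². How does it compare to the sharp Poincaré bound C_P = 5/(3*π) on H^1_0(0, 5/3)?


||u||_L² / ||u'||_L² = sqrt(10)/6 < C_P = 5/(3*π).

u(x) = -1·x·(5/3 − x), so u'(x) = 2*x - 5/3.
u(x) = -1·x·(5/3 − x) vanishes at x = 0 and x = 5/3, so u ∈ H^1_0(0, 5/3). Differentiate via the product rule and integrate the resulting polynomials term by term.
  ∫_0^5/3 u² dx = ∫_0^5/3 (x^4 - 10*x^3/3 + 25*x^2/9) dx. Term by term:
    ∫_0^5/3 x^4 dx = 625/243;  ∫_0^5/3 -10*x^3/3 dx = -3125/486;  ∫_0^5/3 25*x^2/9 dx = 3125/729.
  Sum: 625/243 − 3125/486 + 3125/729 = 625/1458.
  ∫_0^5/3 (u')² dx = ∫_0^5/3 (4*x^2 - 20*x/3 + 25/9) dx. Term by term:
    ∫_0^5/3 4*x^2 dx = 500/81;  ∫_0^5/3 -20*x/3 dx = -250/27;  ∫_0^5/3 25/9 dx = 125/27.
  Sum: 500/81 − 250/27 + 125/27 = 125/81.
∫_0^5/3 u² dx = 625/1458, so ||u||_L² = 25*sqrt(2)/54.
∫_0^5/3 (u')² dx = 125/81, so ||u'||_L² = 5*sqrt(5)/9.
Ratio ||u||_L² / ||u'||_L² = sqrt(10)/6.
Sharp Poincaré constant on H^1_0(0, 5/3) is C_P = L/π = 5/(3*π), achieved by sin(3*π/5·x).
A polynomial bump cannot attain the sharp Poincaré constant (only the first sine eigenfunction does), so the ratio is strictly less than C_P, consistent with ||u||_L² ≤ C_P ||u'||_L².


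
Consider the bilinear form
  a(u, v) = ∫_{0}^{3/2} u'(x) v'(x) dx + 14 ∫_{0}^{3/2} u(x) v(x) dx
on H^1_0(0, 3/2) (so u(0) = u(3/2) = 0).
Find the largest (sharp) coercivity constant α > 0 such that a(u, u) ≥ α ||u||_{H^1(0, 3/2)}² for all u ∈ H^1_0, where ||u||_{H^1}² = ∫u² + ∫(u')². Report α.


α = 1

Coercivity of a(·,·) on H^1_0(0, 3/2) means a(u, u) ≥ α ||u||_{H^1}² for every u ∈ H^1_0.
The interval has length L = 3/2, and Poincaré/coercivity depend only on L. Here a(u, u) = ∫(u')² + (14)·∫u².
Here c = 14 ≥ 1, so a(u,u) = ∫(u')² + c∫u² ≥ ∫(u')² + ∫u² = ||u||_{H^1}², i.e. α = 1 works. No larger α is possible: a(u,u) ≥ α||u||_{H^1}² means (1−α)∫(u')² ≥ (α−c)∫u², and for the modes u_n = sin(nπ(x−x₀)/L) (x₀ the left endpoint) one has ∫u_n²/∫(u_n')² = (L/(nπ))² → 0, so a(u_n,u_n)/||u_n||_{H^1}² → 1. Hence the optimal constant is α = 1.
Therefore α = 1.


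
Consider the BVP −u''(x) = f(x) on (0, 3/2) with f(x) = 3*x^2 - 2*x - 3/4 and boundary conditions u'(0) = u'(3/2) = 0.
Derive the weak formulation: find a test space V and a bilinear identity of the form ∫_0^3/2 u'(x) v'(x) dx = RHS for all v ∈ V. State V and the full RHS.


V = H^1(0, 3/2) (no boundary constraint on v; u is determined up to an additive constant); weak form: ∫_0^3/2 u'v' dx = ∫_0^3/2 (3*x^2 - 2*x - 3/4) v dx for all v ∈ V.

Multiply both sides by a test function v and integrate from 0 to 3/2:
  ∫_0^3/2 −u''(x) v(x) dx = ∫_0^3/2 f(x) v(x) dx.
Integrate the LHS by parts once:
  ∫_0^3/2 −u'' v dx = −[u'(x) v(x)]_0^3/2 + ∫_0^3/2 u'(x) v'(x) dx.
Thus ∫_0^3/2 u'(x) v'(x) dx = ∫_0^3/2 f(x) v(x) dx + [u'(x) v(x)]_0^3/2.
Choose V so that boundary terms are either known or forced to vanish.
u has homogeneous Neumann: u'(0) = u'(3/2) = 0. So [u' v]_0^3/2 = 0·v(3/2) − 0·v(0) = 0 for any v; take V = H^1(0, 3/2).
Weak formulation: find u (satisfying any essential BC) such that ∫_0^3/2 u'(x) v'(x) dx = ∫_0^3/2 f v dx for all v ∈ V (homogeneous Neumann, so boundary terms vanish).
Substituting f(x) = 3*x^2 - 2*x - 3/4, the right-hand side is ∫_0^3/2 (3*x^2 - 2*x - 3/4) v dx.
Compatibility check (pure Neumann): taking v ≡ 1 ∈ V gives 0 = ∫_0^3/2 f dx + (0) − (0), i.e. ∫_0^3/2 f dx must equal u'(0) − u'(3/2) = 0. Indeed ∫_0^3/2 (3*x^2 - 2*x - 3/4) dx = 0, so the data are compatible. The solution is then unique only up to an additive constant (fix it e.g. by requiring ∫_0^3/2 u dx = 0).


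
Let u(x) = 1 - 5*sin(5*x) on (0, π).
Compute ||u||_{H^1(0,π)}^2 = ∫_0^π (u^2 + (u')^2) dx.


||u||_{H^1(0,π)}^2 = -4 + 326*π

u'(x) = -25*cos(5*x).
Expand u² and (u')² and integrate term by term on (0, π), using: for integers n ≥ 1, ∫_0^π sin²(nx) dx = ∫_0^π cos²(nx) dx = π/2; for n ≠ n', ∫_0^π sin(nx)sin(n'x) dx = ∫_0^π cos(nx)cos(n'x) dx = 0; and by product-to-sum, ∫_0^π sin(nx)cos(n'x) dx = ½∫_0^π [sin((n+n')x) + sin((n−n')x)] dx, which is 0 when n+n' is even and 2n/(n²−n'²) when n+n' is odd (it need not vanish on (0, π)). For the constant mode: ∫_0^π 1 dx = π, ∫_0^π cos(nx) dx = 0, ∫_0^π sin(nx) dx = (1−(−1)^n)/n.
  u² squared terms: (1)²·∫1 dx = 1·π = π;  (-5)²·∫sin(5x)² dx = 25·π/2 = 25*π/2.
  u² cross terms: 2·(1)·(-5)·∫1·sin(5x) dx = -10·(2/5) = -4.
  So ∫_0^π u² dx = π + 25*π/2 − 4 = -4 + 27*π/2.
  (u')² squared terms: (-25)²·∫cos(5x)² dx = 625·π/2 = 625*π/2.
  So ∫_0^π (u')² dx = 625*π/2.
||u||_{H^1}^2 = (-4 + 27*π/2) + (625*π/2) = -4 + 326*π.


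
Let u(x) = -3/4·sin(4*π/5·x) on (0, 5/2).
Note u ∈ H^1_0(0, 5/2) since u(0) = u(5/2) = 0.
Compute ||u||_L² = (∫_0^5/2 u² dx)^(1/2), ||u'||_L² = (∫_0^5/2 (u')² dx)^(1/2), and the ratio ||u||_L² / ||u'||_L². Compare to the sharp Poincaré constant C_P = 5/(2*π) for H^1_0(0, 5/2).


||u||_L² / ||u'||_L² = 5/(4*π) < C_P = 5/(2*π).

u(x) = -3/4·sin(4*π/5·x), so u'(x) = -3*π*cos(4*π*x/5)/5.
Writing u(x) = A·sin(kπx/L) with A = -3/4 and k = 2, use ∫_0^L sin²(kπx/L) dx = L/2 and ∫_0^L cos²(kπx/L) dx = L/2.
u² = 9/16·sin²(4*π/5·x) and (u')² = 9*π^2/25·cos²(4*π/5·x), and each of sin², cos² integrates to L/2 = 5/4 over (0, 5/2).
∫_0^5/2 u² dx = 45/64, so ||u||_L² = 3*sqrt(5)/8.
∫_0^5/2 (u')² dx = 9*π^2/20, so ||u'||_L² = 3*sqrt(5)*π/10.
Ratio ||u||_L² / ||u'||_L² = 5/(4*π).
Sharp Poincaré constant on H^1_0(0, 5/2) is C_P = L/π = 5/(2*π), achieved by sin(2*π/5·x).
This is the k = 2 harmonic; the ratio L/(kπ) is strictly less than C_P = L/π, consistent with the sharp inequality ||u||_L² ≤ C_P ||u'||_L².


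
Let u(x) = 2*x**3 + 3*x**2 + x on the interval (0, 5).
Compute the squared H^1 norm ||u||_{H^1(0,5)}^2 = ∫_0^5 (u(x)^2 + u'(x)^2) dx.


||u||_{H^1}^2 = 5077885/42

The H^1 norm (squared) on an interval (0, L) is
  ||u||_{H^1}^2 = ∫_0^L u(x)^2 dx + ∫_0^L u'(x)^2 dx.
Compute u'(x) = 6*x**2 + 6*x + 1.
Then u(x)^2 = 4*x**6 + 12*x**5 + 13*x**4 + 6*x**3 + x**2 and u'(x)^2 = 36*x**4 + 72*x**3 + 48*x**2 + 12*x + 1.
Integrate each monomial from 0 to 5 using ∫_0^5 c·x^n dx = c·5^(n+1)/(n+1):
  ∫_0^5 u(x)^2 dx = ∫_0^5 (4*x^6 + 12*x^5 + 13*x^4 + 6*x^3 + x^2) dx. Term by term:
    ∫_0^5 4*x^6 dx = 312500/7;  ∫_0^5 12*x^5 dx = 31250;  ∫_0^5 13*x^4 dx = 8125;
    ∫_0^5 6*x^3 dx = 1875/2;  ∫_0^5 x^2 dx = 125/3.
  Sum: 312500/7 + 31250 + 8125 + 1875/2 + 125/3 = 3569875/42.
  ∫_0^5 u'(x)^2 dx = ∫_0^5 (36*x^4 + 72*x^3 + 48*x^2 + 12*x + 1) dx. Term by term:
    ∫_0^5 36*x^4 dx = 22500;  ∫_0^5 72*x^3 dx = 11250;  ∫_0^5 48*x^2 dx = 2000;
    ∫_0^5 12*x dx = 150;  ∫_0^5 1 dx = 5.
  Sum: 22500 + 11250 + 2000 + 150 + 5 = 35905.
Adding: ||u||_{H^1}^2 = 3569875/42 + 35905 = 5077885/42.


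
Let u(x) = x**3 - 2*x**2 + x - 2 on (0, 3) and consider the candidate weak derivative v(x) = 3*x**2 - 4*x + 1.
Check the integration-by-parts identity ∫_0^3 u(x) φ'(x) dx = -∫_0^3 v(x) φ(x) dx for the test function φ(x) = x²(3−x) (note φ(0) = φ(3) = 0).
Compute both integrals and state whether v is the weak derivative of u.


LHS = -621/20, RHS = -621/20. Yes, v = u' weakly.

u(x) = x**3 - 2*x**2 + x - 2, classical derivative u'(x) = 3*x**2 - 4*x + 1.
φ(x) = x²(3−x), so φ'(x) = 3*x*(2 - x).
Note φ(0) = φ(3) = 0, so the boundary term u·φ vanishes.
LHS = ∫_0^3 u(x) φ'(x) dx = ∫_0^3 (-3*x^5 + 12*x^4 - 15*x^3 + 12*x^2 - 12*x) dx. Term by term:
  ∫_0^3 -3*x^5 dx = -729/2;  ∫_0^3 12*x^4 dx = 2916/5;  ∫_0^3 -15*x^3 dx = -1215/4;
  ∫_0^3 12*x^2 dx = 108;  ∫_0^3 -12*x dx = -54.
Sum: -729/2 + 2916/5 − 1215/4 + 108 − 54 = -621/20.
So LHS = -621/20.
∫_0^3 v(x) φ(x) dx = ∫_0^3 (-3*x^5 + 13*x^4 - 13*x^3 + 3*x^2) dx. Term by term:
  ∫_0^3 -3*x^5 dx = -729/2;  ∫_0^3 13*x^4 dx = 3159/5;  ∫_0^3 -13*x^3 dx = -1053/4;
  ∫_0^3 3*x^2 dx = 27.
Sum: -729/2 + 3159/5 − 1053/4 + 27 = 621/20.
So RHS = -∫_0^3 v(x) φ(x) dx = -621/20.
LHS = RHS, so the identity holds for this test φ.
Moreover u is smooth here and v(x) = u'(x) = 3*x**2 - 4*x + 1 pointwise, so the identity holds for every test function. Hence v is the weak derivative of u.


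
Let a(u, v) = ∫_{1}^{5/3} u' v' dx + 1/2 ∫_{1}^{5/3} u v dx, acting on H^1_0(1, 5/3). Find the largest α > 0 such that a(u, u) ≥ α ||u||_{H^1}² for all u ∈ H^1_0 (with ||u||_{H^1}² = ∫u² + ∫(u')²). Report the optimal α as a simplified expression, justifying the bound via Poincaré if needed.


α = (2 + 9*π^2)/(4 + 9*π^2)

Coercivity of a(·,·) on H^1_0(1, 5/3) means a(u, u) ≥ α ||u||_{H^1}² for every u ∈ H^1_0.
The interval has length L = 2/3, and Poincaré/coercivity depend only on L. Here a(u, u) = ∫(u')² + (1/2)·∫u².
Here 0 < c = 1/2 < 1. The condition a(u,u) ≥ α||u||_{H^1}² reads (1−α)∫(u')² ≥ (α−c)∫u². Any admissible α is ≤ 1 (rapidly oscillating u have ∫u²/∫(u')² → 0), and α = 1 would force 0 ≥ (1−c)∫u², impossible since c < 1; so 1−α > 0. By the sharp Poincaré inequality on H^1_0 of an interval of length L, ∫(u')² ≥ (π/L)²∫u² with equality for the first sine mode sin(π(x−x₀)/L) (x₀ the left endpoint), so the inequality holds for all u iff (1−α)(π/L)² ≥ α − c, i.e. α ≤ ((π/L)² + c)/((π/L)² + 1) = (1 + c(L/π)²)/(1 + (L/π)²). With (π/L)² = 9*π^2/4 and c = 1/2, the largest admissible constant is α = ((π/L)² + c)/((π/L)² + 1).
Simplifying, α = (2 + 9*π^2)/(4 + 9*π^2).


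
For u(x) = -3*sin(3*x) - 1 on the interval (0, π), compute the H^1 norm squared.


||u||_{H^1(0,π)}^2 = 4 + 46*π

u'(x) = -9*cos(3*x).
Expand u² and (u')² and integrate term by term on (0, π), using: for integers n ≥ 1, ∫_0^π sin²(nx) dx = ∫_0^π cos²(nx) dx = π/2; for n ≠ n', ∫_0^π sin(nx)sin(n'x) dx = ∫_0^π cos(nx)cos(n'x) dx = 0; and by product-to-sum, ∫_0^π sin(nx)cos(n'x) dx = ½∫_0^π [sin((n+n')x) + sin((n−n')x)] dx, which is 0 when n+n' is even and 2n/(n²−n'²) when n+n' is odd (it need not vanish on (0, π)). For the constant mode: ∫_0^π 1 dx = π, ∫_0^π cos(nx) dx = 0, ∫_0^π sin(nx) dx = (1−(−1)^n)/n.
  u² squared terms: (-1)²·∫1 dx = 1·π = π;  (-3)²·∫sin(3x)² dx = 9·π/2 = 9*π/2.
  u² cross terms: 2·(-1)·(-3)·∫1·sin(3x) dx = 6·(2/3) = 4.
  So ∫_0^π u² dx = π + 9*π/2 + 4 = 4 + 11*π/2.
  (u')² squared terms: (-9)²·∫cos(3x)² dx = 81·π/2 = 81*π/2.
  So ∫_0^π (u')² dx = 81*π/2.
||u||_{H^1}^2 = (4 + 11*π/2) + (81*π/2) = 4 + 46*π.


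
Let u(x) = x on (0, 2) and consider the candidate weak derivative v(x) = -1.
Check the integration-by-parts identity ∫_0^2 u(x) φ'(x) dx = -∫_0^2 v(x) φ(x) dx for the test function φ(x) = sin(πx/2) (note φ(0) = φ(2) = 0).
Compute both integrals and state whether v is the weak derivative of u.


LHS = -4/π, RHS = 4/π. No, v is not the weak derivative of u.

u(x) = x, classical derivative u'(x) = 1.
φ(x) = sin(πx/2), so φ'(x) = π*cos(π*x/2)/2.
Note φ(0) = φ(2) = 0, so the boundary term u·φ vanishes.
LHS = ∫_0^2 u(x) φ'(x) dx = ∫_0^2 (π*x*cos(π*x/2)/2) dx. Term by term:
  ∫_0^2 π*x*cos(π*x/2)/2 dx = -4/π.
So LHS = -4/π.
∫_0^2 v(x) φ(x) dx = ∫_0^2 (-sin(π*x/2)) dx. Term by term:
  ∫_0^2 -sin(π*x/2) dx = -4/π.
So RHS = -∫_0^2 v(x) φ(x) dx = 4/π.
LHS − RHS = -8/π ≠ 0, so the identity fails.
(For a valid weak derivative the identity must hold for EVERY test function, in particular this one. The failure shows v is NOT the weak derivative of u.)
Correct weak derivative would be u'(x) = 1.


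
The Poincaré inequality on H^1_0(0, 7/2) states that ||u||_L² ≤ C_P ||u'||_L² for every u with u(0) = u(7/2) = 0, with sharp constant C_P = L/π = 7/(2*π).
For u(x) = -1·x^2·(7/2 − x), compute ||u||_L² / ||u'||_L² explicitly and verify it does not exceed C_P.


||u||_L² / ||u'||_L² = sqrt(14)/4 < C_P = 7/(2*π).

u(x) = -1·x^2·(7/2 − x), so u'(x) = x*(3*x - 7).
u(x) = -1·x^2·(7/2 − x) vanishes at x = 0 and x = 7/2, so u ∈ H^1_0(0, 7/2). Differentiate via the product rule and integrate the resulting polynomials term by term.
  ∫_0^7/2 u² dx = ∫_0^7/2 (x^6 - 7*x^5 + 49*x^4/4) dx. Term by term:
    ∫_0^7/2 x^6 dx = 117649/128;  ∫_0^7/2 -7*x^5 dx = -823543/384;  ∫_0^7/2 49*x^4/4 dx = 823543/640.
  Sum: 117649/128 − 823543/384 + 823543/640 = 117649/1920.
  ∫_0^7/2 (u')² dx = ∫_0^7/2 (9*x^4 - 42*x^3 + 49*x^2) dx. Term by term:
    ∫_0^7/2 9*x^4 dx = 151263/160;  ∫_0^7/2 -42*x^3 dx = -50421/32;  ∫_0^7/2 49*x^2 dx = 16807/24.
  Sum: 151263/160 − 50421/32 + 16807/24 = 16807/240.
∫_0^7/2 u² dx = 117649/1920, so ||u||_L² = 343*sqrt(30)/240.
∫_0^7/2 (u')² dx = 16807/240, so ||u'||_L² = 49*sqrt(105)/60.
Ratio ||u||_L² / ||u'||_L² = sqrt(14)/4.
Sharp Poincaré constant on H^1_0(0, 7/2) is C_P = L/π = 7/(2*π), achieved by sin(2*π/7·x).
A polynomial bump cannot attain the sharp Poincaré constant (only the first sine eigenfunction does), so the ratio is strictly less than C_P, consistent with ||u||_L² ≤ C_P ||u'||_L².


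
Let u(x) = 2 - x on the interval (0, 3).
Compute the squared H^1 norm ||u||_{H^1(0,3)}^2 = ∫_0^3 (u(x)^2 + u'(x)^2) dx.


||u||_{H^1}^2 = 6

The H^1 norm (squared) on an interval (0, L) is
  ||u||_{H^1}^2 = ∫_0^L u(x)^2 dx + ∫_0^L u'(x)^2 dx.
Compute u'(x) = -1.
Then u(x)^2 = x**2 - 4*x + 4 and u'(x)^2 = 1.
Integrate each monomial from 0 to 3 using ∫_0^3 c·x^n dx = c·3^(n+1)/(n+1):
  ∫_0^3 u(x)^2 dx = ∫_0^3 (x^2 - 4*x + 4) dx. Term by term:
    ∫_0^3 x^2 dx = 9;  ∫_0^3 -4*x dx = -18;  ∫_0^3 4 dx = 12.
  Sum: 9 − 18 + 12 = 3.
  ∫_0^3 u'(x)^2 dx = ∫_0^3 (1) dx. Term by term:
    ∫_0^3 1 dx = 3.
Adding: ||u||_{H^1}^2 = 3 + 3 = 6.


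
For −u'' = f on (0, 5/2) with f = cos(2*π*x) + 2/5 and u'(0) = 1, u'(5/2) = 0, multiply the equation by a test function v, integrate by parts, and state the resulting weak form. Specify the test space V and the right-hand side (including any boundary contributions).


V = H^1(0, 5/2) (v unrestricted at boundary; u is determined up to an additive constant); weak form: ∫_0^5/2 u'v' dx = ∫_0^5/2 (cos(2*π*x) + 2/5) v dx − v(0) for all v ∈ V.

Multiply both sides by a test function v and integrate from 0 to 5/2:
  ∫_0^5/2 −u''(x) v(x) dx = ∫_0^5/2 f(x) v(x) dx.
Integrate the LHS by parts once:
  ∫_0^5/2 −u'' v dx = −[u'(x) v(x)]_0^5/2 + ∫_0^5/2 u'(x) v'(x) dx.
Thus ∫_0^5/2 u'(x) v'(x) dx = ∫_0^5/2 f(x) v(x) dx + [u'(x) v(x)]_0^5/2.
Choose V so that boundary terms are either known or forced to vanish.
u has inhomogeneous Neumann u'(0) = 1, u'(5/2) = 0. [u' v]_0^5/2 = (0)·v(5/2) − (1)·v(0) = − v(0). Take V = H^1(0, 5/2); boundary term becomes part of RHS.
Weak formulation: find u (satisfying any essential BC) such that ∫_0^5/2 u'(x) v'(x) dx = ∫_0^5/2 f v dx − v(0) for all v ∈ V (Neumann data are natural BCs: they enter the RHS as boundary terms).
Substituting f(x) = cos(2*π*x) + 2/5, the right-hand side is ∫_0^5/2 (cos(2*π*x) + 2/5) v dx − v(0).
Compatibility check (pure Neumann): taking v ≡ 1 ∈ V gives 0 = ∫_0^5/2 f dx + (0) − (1), i.e. ∫_0^5/2 f dx must equal u'(0) − u'(5/2) = 1. Indeed ∫_0^5/2 (cos(2*π*x) + 2/5) dx = 1, so the data are compatible. The solution is then unique only up to an additive constant (fix it e.g. by requiring ∫_0^5/2 u dx = 0).


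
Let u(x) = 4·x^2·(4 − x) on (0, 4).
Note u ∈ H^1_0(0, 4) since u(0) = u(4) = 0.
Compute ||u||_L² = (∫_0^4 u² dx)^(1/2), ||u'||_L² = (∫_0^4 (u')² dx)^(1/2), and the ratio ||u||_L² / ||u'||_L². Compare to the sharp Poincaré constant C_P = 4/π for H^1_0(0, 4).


||u||_L² / ||u'||_L² = 2*sqrt(14)/7 < C_P = 4/π.

u(x) = 4·x^2·(4 − x), so u'(x) = 4*x*(8 - 3*x).
u(x) = 4·x^2·(4 − x) vanishes at x = 0 and x = 4, so u ∈ H^1_0(0, 4). Differentiate via the product rule and integrate the resulting polynomials term by term.
  ∫_0^4 u² dx = ∫_0^4 (16*x^6 - 128*x^5 + 256*x^4) dx. Term by term:
    ∫_0^4 16*x^6 dx = 262144/7;  ∫_0^4 -128*x^5 dx = -262144/3;  ∫_0^4 256*x^4 dx = 262144/5.
  Sum: 262144/7 − 262144/3 + 262144/5 = 262144/105.
  ∫_0^4 (u')² dx = ∫_0^4 (144*x^4 - 768*x^3 + 1024*x^2) dx. Term by term:
    ∫_0^4 144*x^4 dx = 147456/5;  ∫_0^4 -768*x^3 dx = -49152;  ∫_0^4 1024*x^2 dx = 65536/3.
  Sum: 147456/5 − 49152 + 65536/3 = 32768/15.
∫_0^4 u² dx = 262144/105, so ||u||_L² = 512*sqrt(105)/105.
∫_0^4 (u')² dx = 32768/15, so ||u'||_L² = 128*sqrt(30)/15.
Ratio ||u||_L² / ||u'||_L² = 2*sqrt(14)/7.
Sharp Poincaré constant on H^1_0(0, 4) is C_P = L/π = 4/π, achieved by sin(π/4·x).
A polynomial bump cannot attain the sharp Poincaré constant (only the first sine eigenfunction does), so the ratio is strictly less than C_P, consistent with ||u||_L² ≤ C_P ||u'||_L².


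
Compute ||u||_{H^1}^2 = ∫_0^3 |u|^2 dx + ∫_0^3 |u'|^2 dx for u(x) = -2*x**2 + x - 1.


||u||_{H^1}^2 = 1317/5

The H^1 norm (squared) on an interval (0, L) is
  ||u||_{H^1}^2 = ∫_0^L u(x)^2 dx + ∫_0^L u'(x)^2 dx.
Compute u'(x) = 1 - 4*x.
Then u(x)^2 = 4*x**4 - 4*x**3 + 5*x**2 - 2*x + 1 and u'(x)^2 = 16*x**2 - 8*x + 1.
Integrate each monomial from 0 to 3 using ∫_0^3 c·x^n dx = c·3^(n+1)/(n+1):
  ∫_0^3 u(x)^2 dx = ∫_0^3 (4*x^4 - 4*x^3 + 5*x^2 - 2*x + 1) dx. Term by term:
    ∫_0^3 4*x^4 dx = 972/5;  ∫_0^3 -4*x^3 dx = -81;  ∫_0^3 5*x^2 dx = 45;
    ∫_0^3 -2*x dx = -9;  ∫_0^3 1 dx = 3.
  Sum: 972/5 − 81 + 45 − 9 + 3 = 762/5.
  ∫_0^3 u'(x)^2 dx = ∫_0^3 (16*x^2 - 8*x + 1) dx. Term by term:
    ∫_0^3 16*x^2 dx = 144;  ∫_0^3 -8*x dx = -36;  ∫_0^3 1 dx = 3.
  Sum: 144 − 36 + 3 = 111.
Adding: ||u||_{H^1}^2 = 762/5 + 111 = 1317/5.
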